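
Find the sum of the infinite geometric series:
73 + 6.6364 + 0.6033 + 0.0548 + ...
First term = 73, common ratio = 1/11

For |r| < 1, S = a / (1 - r)
S = 73 / (1 - (1/11))
S = 73 / (10/11)
S = 803/10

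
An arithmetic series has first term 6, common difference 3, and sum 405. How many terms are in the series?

Using S = n/2 × [2a + (n-1)d]
405 = n/2 × [2(6) + (n-1)(3)]
405 = n/2 × [12 + 3n - 3]
810 = n × [9 + 3n]
3n² + (9)n - 810 = 0
Discriminant: Δ = (9)² - 4(3)(-810) = 81 + 9720 = 9801
√Δ = 99
n = [-(9) + √Δ] / (2·3) = (-9 + 99) / 6 = 90 / 6 = 15
(The negative root is discarded since n must be a positive integer.)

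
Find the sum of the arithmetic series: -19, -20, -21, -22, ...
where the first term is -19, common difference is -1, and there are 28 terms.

Sₙ = n/2 × (first + last)
Last term = a + (n-1)d = -19 + (28-1)×(-1) = -46
S_28 = 28/2 × (-19 + (-46))
S_28 = 28/2 × (-65) = -910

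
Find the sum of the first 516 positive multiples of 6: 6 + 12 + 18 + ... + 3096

Factor out 6: = 6(1 + 2 + ... + 516) = 6 × n(n+1)/2
= 6 × 516×517/2
= 6 × 133386
= 800316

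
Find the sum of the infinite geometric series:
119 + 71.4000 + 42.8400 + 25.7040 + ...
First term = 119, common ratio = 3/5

For |r| < 1, S = a / (1 - r)
S = 119 / (1 - (3/5))
S = 119 / (2/5)
S = 595/2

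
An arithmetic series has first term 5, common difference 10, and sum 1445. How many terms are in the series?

Using S = n/2 × [2a + (n-1)d]
1445 = n/2 × [2(5) + (n-1)(10)]
1445 = n/2 × [10 + 10n - 10]
2890 = n × [0 + 10n]
10n² + (0)n - 2890 = 0
Discriminant: Δ = (0)² - 4(10)(-2890) = 0 + 115600 = 115600
√Δ = 340
n = [-(0) + √Δ] / (2·10) = (0 + 340) / 20 = 340 / 20 = 17
(The negative root is discarded since n must be a positive integer.)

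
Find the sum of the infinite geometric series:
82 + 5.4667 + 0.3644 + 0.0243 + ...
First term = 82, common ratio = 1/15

For |r| < 1, S = a / (1 - r)
S = 82 / (1 - (1/15))
S = 82 / (14/15)
S = 615/7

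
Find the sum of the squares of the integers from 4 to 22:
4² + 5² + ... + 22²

Use ∑_{k=1}^{n} k² = n(n+1)(2n+1)/6, then subtract the first 3 terms.
∑_{k=1}^{22} k² = 22×23×45/6 = 3795
∑_{k=1}^{3} k² = 3×4×7/6 = 14
∑_{k=4}^{22} k² = 3795 - 14 = 3781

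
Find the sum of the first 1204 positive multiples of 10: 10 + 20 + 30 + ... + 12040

Factor out 10: = 10(1 + 2 + ... + 1204) = 10 × n(n+1)/2
= 10 × 1204×1205/2
= 10 × 725410
= 7254100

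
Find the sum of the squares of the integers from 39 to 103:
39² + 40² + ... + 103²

Use ∑_{k=1}^{n} k² = n(n+1)(2n+1)/6, then subtract the first 38 terms.
∑_{k=1}^{103} k² = 103×104×207/6 = 369564
∑_{k=1}^{38} k² = 38×39×77/6 = 19019
∑_{k=39}^{103} k² = 369564 - 19019 = 350545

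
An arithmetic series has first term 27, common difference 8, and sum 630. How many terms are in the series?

Using S = n/2 × [2a + (n-1)d]
630 = n/2 × [2(27) + (n-1)(8)]
630 = n/2 × [54 + 8n - 8]
1260 = n × [46 + 8n]
8n² + (46)n - 1260 = 0
Discriminant: Δ = (46)² - 4(8)(-1260) = 2116 + 40320 = 42436
√Δ = 206
n = [-(46) + √Δ] / (2·8) = (-46 + 206) / 16 = 160 / 16 = 10
(The negative root is discarded since n must be a positive integer.)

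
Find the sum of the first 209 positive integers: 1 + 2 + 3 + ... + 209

Formula: ∑k = n(n+1)/2
= 209×210/2
= 43890/2
= 21945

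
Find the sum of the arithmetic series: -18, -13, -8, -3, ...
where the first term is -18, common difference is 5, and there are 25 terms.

Sₙ = n/2 × (first + last)
Last term = a + (n-1)d = -18 + (25-1)×5 = 102
S_25 = 25/2 × (-18 + 102)
S_25 = 25/2 × 84 = 1050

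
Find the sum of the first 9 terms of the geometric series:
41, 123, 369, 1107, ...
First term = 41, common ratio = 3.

Sₙ = a(1 - rⁿ) / (1 - r)
S_9 = 41(1 - 3^9) / (1 - 3)
S_9 = 41(1 - 19683) / (-2)
S_9 = 403481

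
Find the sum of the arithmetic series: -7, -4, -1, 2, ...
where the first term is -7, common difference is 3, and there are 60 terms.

Sₙ = n/2 × (first + last)
Last term = a + (n-1)d = -7 + (60-1)×3 = 170
S_60 = 60/2 × (-7 + 170)
S_60 = 60/2 × 163 = 4890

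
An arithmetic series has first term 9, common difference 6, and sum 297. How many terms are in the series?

Using S = n/2 × [2a + (n-1)d]
297 = n/2 × [2(9) + (n-1)(6)]
297 = n/2 × [18 + 6n - 6]
594 = n × [12 + 6n]
6n² + (12)n - 594 = 0
Discriminant: Δ = (12)² - 4(6)(-594) = 144 + 14256 = 14400
√Δ = 120
n = [-(12) + √Δ] / (2·6) = (-12 + 120) / 12 = 108 / 12 = 9
(The negative root is discarded since n must be a positive integer.)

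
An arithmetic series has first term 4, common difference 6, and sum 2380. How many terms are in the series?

Using S = n/2 × [2a + (n-1)d]
2380 = n/2 × [2(4) + (n-1)(6)]
2380 = n/2 × [8 + 6n - 6]
4760 = n × [2 + 6n]
6n² + (2)n - 4760 = 0
Discriminant: Δ = (2)² - 4(6)(-4760) = 4 + 114240 = 114244
√Δ = 338
n = [-(2) + √Δ] / (2·6) = (-2 + 338) / 12 = 336 / 12 = 28
(The negative root is discarded since n must be a positive integer.)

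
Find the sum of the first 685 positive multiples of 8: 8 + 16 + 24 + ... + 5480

Factor out 8: = 8(1 + 2 + ... + 685) = 8 × n(n+1)/2
= 8 × 685×686/2
= 8 × 234955
= 1879640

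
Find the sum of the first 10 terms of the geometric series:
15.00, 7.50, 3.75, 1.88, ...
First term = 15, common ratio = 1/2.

Sₙ = a(1 - rⁿ) / (1 - r)
S_10 = 15(1 - (1/2)^10) / (1 - (1/2))
S_10 = 15(1 - (1/1024)) / (1/2)
S_10 = 15345/512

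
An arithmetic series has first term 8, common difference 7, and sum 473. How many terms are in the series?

Using S = n/2 × [2a + (n-1)d]
473 = n/2 × [2(8) + (n-1)(7)]
473 = n/2 × [16 + 7n - 7]
946 = n × [9 + 7n]
7n² + (9)n - 946 = 0
Discriminant: Δ = (9)² - 4(7)(-946) = 81 + 26488 = 26569
√Δ = 163
n = [-(9) + √Δ] / (2·7) = (-9 + 163) / 14 = 154 / 14 = 11
(The negative root is discarded since n must be a positive integer.)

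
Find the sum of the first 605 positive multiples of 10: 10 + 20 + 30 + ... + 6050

Factor out 10: = 10(1 + 2 + ... + 605) = 10 × n(n+1)/2
= 10 × 605×606/2
= 10 × 183315
= 1833150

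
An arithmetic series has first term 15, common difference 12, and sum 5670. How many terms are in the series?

Using S = n/2 × [2a + (n-1)d]
5670 = n/2 × [2(15) + (n-1)(12)]
5670 = n/2 × [30 + 12n - 12]
11340 = n × [18 + 12n]
12n² + (18)n - 11340 = 0
Discriminant: Δ = (18)² - 4(12)(-11340) = 324 + 544320 = 544644
√Δ = 738
n = [-(18) + √Δ] / (2·12) = (-18 + 738) / 24 = 720 / 24 = 30
(The negative root is discarded since n must be a positive integer.)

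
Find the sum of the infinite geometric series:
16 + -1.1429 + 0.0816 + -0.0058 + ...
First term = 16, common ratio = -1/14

For |r| < 1, S = a / (1 - r)
S = 16 / (1 - (-1/14))
S = 16 / (15/14)
S = 224/15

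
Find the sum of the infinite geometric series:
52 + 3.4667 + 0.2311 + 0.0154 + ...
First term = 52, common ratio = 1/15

For |r| < 1, S = a / (1 - r)
S = 52 / (1 - (1/15))
S = 52 / (14/15)
S = 390/7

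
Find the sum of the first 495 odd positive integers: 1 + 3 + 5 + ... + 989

Sum of first n odd numbers = n²
= 495²
= 245025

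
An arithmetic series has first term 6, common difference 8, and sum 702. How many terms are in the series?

Using S = n/2 × [2a + (n-1)d]
702 = n/2 × [2(6) + (n-1)(8)]
702 = n/2 × [12 + 8n - 8]
1404 = n × [4 + 8n]
8n² + (4)n - 1404 = 0
Discriminant: Δ = (4)² - 4(8)(-1404) = 16 + 44928 = 44944
√Δ = 212
n = [-(4) + √Δ] / (2·8) = (-4 + 212) / 16 = 208 / 16 = 13
(The negative root is discarded since n must be a positive integer.)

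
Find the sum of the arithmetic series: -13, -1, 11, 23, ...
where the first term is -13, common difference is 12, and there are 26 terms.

Sₙ = n/2 × (first + last)
Last term = a + (n-1)d = -13 + (26-1)×12 = 287
S_26 = 26/2 × (-13 + 287)
S_26 = 26/2 × 274 = 3562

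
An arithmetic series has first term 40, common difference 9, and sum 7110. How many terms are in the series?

Using S = n/2 × [2a + (n-1)d]
7110 = n/2 × [2(40) + (n-1)(9)]
7110 = n/2 × [80 + 9n - 9]
14220 = n × [71 + 9n]
9n² + (71)n - 14220 = 0
Discriminant: Δ = (71)² - 4(9)(-14220) = 5041 + 511920 = 516961
√Δ = 719
n = [-(71) + √Δ] / (2·9) = (-71 + 719) / 18 = 648 / 18 = 36
(The negative root is discarded since n must be a positive integer.)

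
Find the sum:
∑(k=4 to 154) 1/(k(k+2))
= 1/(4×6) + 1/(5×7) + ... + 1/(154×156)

Partial fractions: 1/(k(k+2)) = (1/2)[1/k - 1/(k+2)]
Telescoping leaves the first two and last two terms:
= (1/2)[1/4 + 1/5 - 1/155 - 1/156]
= 1057/4836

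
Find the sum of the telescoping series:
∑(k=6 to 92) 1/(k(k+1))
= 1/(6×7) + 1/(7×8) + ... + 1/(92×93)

Partial fractions: 1/(k(k+1)) = 1/k - 1/(k+1)
The series telescopes:
= (1/6 - 1/7) + (1/7 - 1/8) + ... + (1/92 - 1/93)
= 1/6 - 1/93
= 29/186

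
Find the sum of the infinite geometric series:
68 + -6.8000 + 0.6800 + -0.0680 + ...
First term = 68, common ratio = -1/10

For |r| < 1, S = a / (1 - r)
S = 68 / (1 - (-1/10))
S = 68 / (11/10)
S = 680/11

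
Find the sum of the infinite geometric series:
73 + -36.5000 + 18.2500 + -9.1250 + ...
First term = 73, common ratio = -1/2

For |r| < 1, S = a / (1 - r)
S = 73 / (1 - (-1/2))
S = 73 / (3/2)
S = 146/3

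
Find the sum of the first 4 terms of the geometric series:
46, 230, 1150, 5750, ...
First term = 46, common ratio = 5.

Sₙ = a(1 - rⁿ) / (1 - r)
S_4 = 46(1 - 5^4) / (1 - 5)
S_4 = 46(1 - 625) / (-4)
S_4 = 7176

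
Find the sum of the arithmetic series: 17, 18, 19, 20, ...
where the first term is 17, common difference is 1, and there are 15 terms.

Sₙ = n/2 × (first + last)
Last term = a + (n-1)d = 17 + (15-1)×1 = 31
S_15 = 15/2 × (17 + 31)
S_15 = 15/2 × 48 = 360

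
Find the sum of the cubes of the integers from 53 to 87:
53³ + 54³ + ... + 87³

Use ∑_{k=1}^{n} k³ = [n(n+1)/2]², then subtract the first 52 terms.
∑_{k=1}^{87} k³ = [87×88/2]² = 3828² = 14653584
∑_{k=1}^{52} k³ = [52×53/2]² = 1378² = 1898884
∑_{k=53}^{87} k³ = 14653584 - 1898884 = 12754700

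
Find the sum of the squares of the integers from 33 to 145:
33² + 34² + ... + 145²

Use ∑_{k=1}^{n} k² = n(n+1)(2n+1)/6, then subtract the first 32 terms.
∑_{k=1}^{145} k² = 145×146×291/6 = 1026745
∑_{k=1}^{32} k² = 32×33×65/6 = 11440
∑_{k=33}^{145} k² = 1026745 - 11440 = 1015305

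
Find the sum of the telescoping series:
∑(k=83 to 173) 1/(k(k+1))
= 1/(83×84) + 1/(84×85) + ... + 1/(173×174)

Partial fractions: 1/(k(k+1)) = 1/k - 1/(k+1)
The series telescopes:
= (1/83 - 1/84) + (1/84 - 1/85) + ... + (1/173 - 1/174)
= 1/83 - 1/174
= 91/14442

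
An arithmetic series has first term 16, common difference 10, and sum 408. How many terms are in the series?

Using S = n/2 × [2a + (n-1)d]
408 = n/2 × [2(16) + (n-1)(10)]
408 = n/2 × [32 + 10n - 10]
816 = n × [22 + 10n]
10n² + (22)n - 816 = 0
Discriminant: Δ = (22)² - 4(10)(-816) = 484 + 32640 = 33124
√Δ = 182
n = [-(22) + √Δ] / (2·10) = (-22 + 182) / 20 = 160 / 20 = 8
(The negative root is discarded since n must be a positive integer.)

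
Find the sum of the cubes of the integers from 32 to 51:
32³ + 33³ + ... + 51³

Use ∑_{k=1}^{n} k³ = [n(n+1)/2]², then subtract the first 31 terms.
∑_{k=1}^{51} k³ = [51×52/2]² = 1326² = 1758276
∑_{k=1}^{31} k³ = [31×32/2]² = 496² = 246016
∑_{k=32}^{51} k³ = 1758276 - 246016 = 1512260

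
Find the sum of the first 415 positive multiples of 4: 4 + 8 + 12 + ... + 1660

Factor out 4: = 4(1 + 2 + ... + 415) = 4 × n(n+1)/2
= 4 × 415×416/2
= 4 × 86320
= 345280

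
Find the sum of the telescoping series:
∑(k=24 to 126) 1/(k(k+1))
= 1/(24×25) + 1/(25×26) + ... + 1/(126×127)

Partial fractions: 1/(k(k+1)) = 1/k - 1/(k+1)
The series telescopes:
= (1/24 - 1/25) + (1/25 - 1/26) + ... + (1/126 - 1/127)
= 1/24 - 1/127
= 103/3048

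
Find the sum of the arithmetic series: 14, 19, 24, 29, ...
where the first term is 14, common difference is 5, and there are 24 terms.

Sₙ = n/2 × (first + last)
Last term = a + (n-1)d = 14 + (24-1)×5 = 129
S_24 = 24/2 × (14 + 129)
S_24 = 24/2 × 143 = 1716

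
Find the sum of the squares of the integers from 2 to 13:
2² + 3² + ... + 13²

Use ∑_{k=1}^{n} k² = n(n+1)(2n+1)/6, then subtract the first 1 terms.
∑_{k=1}^{13} k² = 13×14×27/6 = 819
∑_{k=1}^{1} k² = 1×2×3/6 = 1
∑_{k=2}^{13} k² = 819 - 1 = 818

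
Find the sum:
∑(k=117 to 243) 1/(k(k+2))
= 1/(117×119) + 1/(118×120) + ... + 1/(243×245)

Partial fractions: 1/(k(k+2)) = (1/2)[1/k - 1/(k+2)]
Telescoping leaves the first two and last two terms:
= (1/2)[1/117 + 1/118 - 1/244 - 1/245]
= 3648583/825322680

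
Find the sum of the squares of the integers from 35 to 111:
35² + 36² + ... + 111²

Use ∑_{k=1}^{n} k² = n(n+1)(2n+1)/6, then subtract the first 34 terms.
∑_{k=1}^{111} k² = 111×112×223/6 = 462056
∑_{k=1}^{34} k² = 34×35×69/6 = 13685
∑_{k=35}^{111} k² = 462056 - 13685 = 448371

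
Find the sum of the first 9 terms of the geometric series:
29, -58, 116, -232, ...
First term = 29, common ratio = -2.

Sₙ = a(1 - rⁿ) / (1 - r)
S_9 = 29(1 - (-2)^9) / (1 - (-2))
S_9 = 29(1 - (-512)) / (3)
S_9 = 4959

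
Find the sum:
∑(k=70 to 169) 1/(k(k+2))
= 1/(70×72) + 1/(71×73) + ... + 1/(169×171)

Partial fractions: 1/(k(k+2)) = (1/2)[1/k - 1/(k+2)]
Telescoping leaves the first two and last two terms:
= (1/2)[1/70 + 1/71 - 1/170 - 1/171]
= 24041/2889558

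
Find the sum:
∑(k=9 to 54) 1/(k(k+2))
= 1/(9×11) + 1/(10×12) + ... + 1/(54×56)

Partial fractions: 1/(k(k+2)) = (1/2)[1/k - 1/(k+2)]
Telescoping leaves the first two and last two terms:
= (1/2)[1/9 + 1/10 - 1/55 - 1/56]
= 4853/55440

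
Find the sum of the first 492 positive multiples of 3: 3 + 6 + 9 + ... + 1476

Factor out 3: = 3(1 + 2 + ... + 492) = 3 × n(n+1)/2
= 3 × 492×493/2
= 3 × 121278
= 363834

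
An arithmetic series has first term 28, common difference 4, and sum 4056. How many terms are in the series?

Using S = n/2 × [2a + (n-1)d]
4056 = n/2 × [2(28) + (n-1)(4)]
4056 = n/2 × [56 + 4n - 4]
8112 = n × [52 + 4n]
4n² + (52)n - 8112 = 0
Discriminant: Δ = (52)² - 4(4)(-8112) = 2704 + 129792 = 132496
√Δ = 364
n = [-(52) + √Δ] / (2·4) = (-52 + 364) / 8 = 312 / 8 = 39
(The negative root is discarded since n must be a positive integer.)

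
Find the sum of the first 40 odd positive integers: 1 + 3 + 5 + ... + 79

Sum of first n odd numbers = n²
= 40²
= 1600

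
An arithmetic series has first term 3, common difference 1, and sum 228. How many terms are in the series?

Using S = n/2 × [2a + (n-1)d]
228 = n/2 × [2(3) + (n-1)(1)]
228 = n/2 × [6 + 1n - 1]
456 = n × [5 + 1n]
1n² + (5)n - 456 = 0
Discriminant: Δ = (5)² - 4(1)(-456) = 25 + 1824 = 1849
√Δ = 43
n = [-(5) + √Δ] / (2·1) = (-5 + 43) / 2 = 38 / 2 = 19
(The negative root is discarded since n must be a positive integer.)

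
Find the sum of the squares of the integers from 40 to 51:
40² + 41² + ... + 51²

Use ∑_{k=1}^{n} k² = n(n+1)(2n+1)/6, then subtract the first 39 terms.
∑_{k=1}^{51} k² = 51×52×103/6 = 45526
∑_{k=1}^{39} k² = 39×40×79/6 = 20540
∑_{k=40}^{51} k² = 45526 - 20540 = 24986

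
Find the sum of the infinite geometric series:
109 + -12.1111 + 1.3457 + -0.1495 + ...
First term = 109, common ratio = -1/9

For |r| < 1, S = a / (1 - r)
S = 109 / (1 - (-1/9))
S = 109 / (10/9)
S = 981/10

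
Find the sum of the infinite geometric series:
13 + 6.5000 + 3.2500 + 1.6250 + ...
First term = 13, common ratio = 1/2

For |r| < 1, S = a / (1 - r)
S = 13 / (1 - (1/2))
S = 13 / (1/2)
S = 26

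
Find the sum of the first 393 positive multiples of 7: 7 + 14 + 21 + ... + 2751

Factor out 7: = 7(1 + 2 + ... + 393) = 7 × n(n+1)/2
= 7 × 393×394/2
= 7 × 77421
= 541947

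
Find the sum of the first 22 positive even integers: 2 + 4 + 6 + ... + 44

Sum of first n even numbers = n(n+1)
= 22×23
= 506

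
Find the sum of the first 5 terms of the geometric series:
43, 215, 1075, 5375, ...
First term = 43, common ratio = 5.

Sₙ = a(1 - rⁿ) / (1 - r)
S_5 = 43(1 - 5^5) / (1 - 5)
S_5 = 43(1 - 3125) / (-4)
S_5 = 33583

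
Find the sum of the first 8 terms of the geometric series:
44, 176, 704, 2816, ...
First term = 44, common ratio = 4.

Sₙ = a(1 - rⁿ) / (1 - r)
S_8 = 44(1 - 4^8) / (1 - 4)
S_8 = 44(1 - 65536) / (-3)
S_8 = 961180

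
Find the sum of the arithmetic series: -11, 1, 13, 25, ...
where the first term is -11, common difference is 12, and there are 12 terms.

Sₙ = n/2 × (first + last)
Last term = a + (n-1)d = -11 + (12-1)×12 = 121
S_12 = 12/2 × (-11 + 121)
S_12 = 12/2 × 110 = 660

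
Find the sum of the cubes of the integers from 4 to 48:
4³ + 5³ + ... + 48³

Use ∑_{k=1}^{n} k³ = [n(n+1)/2]², then subtract the first 3 terms.
∑_{k=1}^{48} k³ = [48×49/2]² = 1176² = 1382976
∑_{k=1}^{3} k³ = [3×4/2]² = 6² = 36
∑_{k=4}^{48} k³ = 1382976 - 36 = 1382940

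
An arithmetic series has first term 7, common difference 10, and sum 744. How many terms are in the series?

Using S = n/2 × [2a + (n-1)d]
744 = n/2 × [2(7) + (n-1)(10)]
744 = n/2 × [14 + 10n - 10]
1488 = n × [4 + 10n]
10n² + (4)n - 1488 = 0
Discriminant: Δ = (4)² - 4(10)(-1488) = 16 + 59520 = 59536
√Δ = 244
n = [-(4) + √Δ] / (2·10) = (-4 + 244) / 20 = 240 / 20 = 12
(The negative root is discarded since n must be a positive integer.)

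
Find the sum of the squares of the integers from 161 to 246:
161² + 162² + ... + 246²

Use ∑_{k=1}^{n} k² = n(n+1)(2n+1)/6, then subtract the first 160 terms.
∑_{k=1}^{246} k² = 246×247×493/6 = 4992611
∑_{k=1}^{160} k² = 160×161×321/6 = 1378160
∑_{k=161}^{246} k² = 4992611 - 1378160 = 3614451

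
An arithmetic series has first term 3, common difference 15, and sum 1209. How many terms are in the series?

Using S = n/2 × [2a + (n-1)d]
1209 = n/2 × [2(3) + (n-1)(15)]
1209 = n/2 × [6 + 15n - 15]
2418 = n × [-9 + 15n]
15n² + (-9)n - 2418 = 0
Discriminant: Δ = (-9)² - 4(15)(-2418) = 81 + 145080 = 145161
√Δ = 381
n = [-(-9) + √Δ] / (2·15) = (9 + 381) / 30 = 390 / 30 = 13
(The negative root is discarded since n must be a positive integer.)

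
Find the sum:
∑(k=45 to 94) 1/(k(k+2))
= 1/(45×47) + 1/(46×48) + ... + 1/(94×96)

Partial fractions: 1/(k(k+2)) = (1/2)[1/k - 1/(k+2)]
Telescoping leaves the first two and last two terms:
= (1/2)[1/45 + 1/46 - 1/95 - 1/96]
= 2897/251712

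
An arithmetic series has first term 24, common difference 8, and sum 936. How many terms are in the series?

Using S = n/2 × [2a + (n-1)d]
936 = n/2 × [2(24) + (n-1)(8)]
936 = n/2 × [48 + 8n - 8]
1872 = n × [40 + 8n]
8n² + (40)n - 1872 = 0
Discriminant: Δ = (40)² - 4(8)(-1872) = 1600 + 59904 = 61504
√Δ = 248
n = [-(40) + √Δ] / (2·8) = (-40 + 248) / 16 = 208 / 16 = 13
(The negative root is discarded since n must be a positive integer.)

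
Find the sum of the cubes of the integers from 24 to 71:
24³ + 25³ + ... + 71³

Use ∑_{k=1}^{n} k³ = [n(n+1)/2]², then subtract the first 23 terms.
∑_{k=1}^{71} k³ = [71×72/2]² = 2556² = 6533136
∑_{k=1}^{23} k³ = [23×24/2]² = 276² = 76176
∑_{k=24}^{71} k³ = 6533136 - 76176 = 6456960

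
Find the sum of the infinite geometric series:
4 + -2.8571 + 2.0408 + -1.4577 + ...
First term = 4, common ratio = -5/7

For |r| < 1, S = a / (1 - r)
S = 4 / (1 - (-5/7))
S = 4 / (12/7)
S = 7/3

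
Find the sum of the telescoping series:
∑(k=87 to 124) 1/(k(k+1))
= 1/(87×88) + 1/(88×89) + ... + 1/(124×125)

Partial fractions: 1/(k(k+1)) = 1/k - 1/(k+1)
The series telescopes:
= (1/87 - 1/88) + (1/88 - 1/89) + ... + (1/124 - 1/125)
= 1/87 - 1/125
= 38/10875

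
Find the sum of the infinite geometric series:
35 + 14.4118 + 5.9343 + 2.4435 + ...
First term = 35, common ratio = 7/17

For |r| < 1, S = a / (1 - r)
S = 35 / (1 - (7/17))
S = 35 / (10/17)
S = 119/2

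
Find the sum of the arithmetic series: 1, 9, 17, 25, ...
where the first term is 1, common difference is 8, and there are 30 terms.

Sₙ = n/2 × (first + last)
Last term = a + (n-1)d = 1 + (30-1)×8 = 233
S_30 = 30/2 × (1 + 233)
S_30 = 30/2 × 234 = 3510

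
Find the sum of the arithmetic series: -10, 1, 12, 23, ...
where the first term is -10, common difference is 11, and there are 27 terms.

Sₙ = n/2 × (first + last)
Last term = a + (n-1)d = -10 + (27-1)×11 = 276
S_27 = 27/2 × (-10 + 276)
S_27 = 27/2 × 266 = 3591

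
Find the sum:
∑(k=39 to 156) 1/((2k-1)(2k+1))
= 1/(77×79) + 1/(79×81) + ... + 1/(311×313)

Partial fractions: 1/((2k-1)(2k+1)) = (1/2)[1/(2k-1) - 1/(2k+1)]
The series telescopes:
= (1/2)[1/77 - 1/313]
= 118/24101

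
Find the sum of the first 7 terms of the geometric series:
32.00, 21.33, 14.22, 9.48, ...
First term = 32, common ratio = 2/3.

Sₙ = a(1 - rⁿ) / (1 - r)
S_7 = 32(1 - (2/3)^7) / (1 - (2/3))
S_7 = 32(1 - (128/2187)) / (1/3)
S_7 = 65888/729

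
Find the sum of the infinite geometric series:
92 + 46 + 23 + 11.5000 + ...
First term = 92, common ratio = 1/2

For |r| < 1, S = a / (1 - r)
S = 92 / (1 - (1/2))
S = 92 / (1/2)
S = 184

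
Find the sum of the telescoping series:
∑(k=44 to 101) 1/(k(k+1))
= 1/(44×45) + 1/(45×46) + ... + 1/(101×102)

Partial fractions: 1/(k(k+1)) = 1/k - 1/(k+1)
The series telescopes:
= (1/44 - 1/45) + (1/45 - 1/46) + ... + (1/101 - 1/102)
= 1/44 - 1/102
= 29/2244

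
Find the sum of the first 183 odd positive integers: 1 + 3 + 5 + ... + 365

Sum of first n odd numbers = n²
= 183²
= 33489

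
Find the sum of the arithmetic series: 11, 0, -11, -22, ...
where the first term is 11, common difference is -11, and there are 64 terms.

Sₙ = n/2 × (first + last)
Last term = a + (n-1)d = 11 + (64-1)×(-11) = -682
S_64 = 64/2 × (11 + (-682))
S_64 = 64/2 × (-671) = -21472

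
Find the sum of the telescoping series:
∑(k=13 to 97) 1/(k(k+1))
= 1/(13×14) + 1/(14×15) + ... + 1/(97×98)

Partial fractions: 1/(k(k+1)) = 1/k - 1/(k+1)
The series telescopes:
= (1/13 - 1/14) + (1/14 - 1/15) + ... + (1/97 - 1/98)
= 1/13 - 1/98
= 85/1274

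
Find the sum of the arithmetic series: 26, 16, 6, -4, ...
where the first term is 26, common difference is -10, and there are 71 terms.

Sₙ = n/2 × (first + last)
Last term = a + (n-1)d = 26 + (71-1)×(-10) = -674
S_71 = 71/2 × (26 + (-674))
S_71 = 71/2 × (-648) = -23004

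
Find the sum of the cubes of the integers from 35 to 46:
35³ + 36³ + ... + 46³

Use ∑_{k=1}^{n} k³ = [n(n+1)/2]², then subtract the first 34 terms.
∑_{k=1}^{46} k³ = [46×47/2]² = 1081² = 1168561
∑_{k=1}^{34} k³ = [34×35/2]² = 595² = 354025
∑_{k=35}^{46} k³ = 1168561 - 354025 = 814536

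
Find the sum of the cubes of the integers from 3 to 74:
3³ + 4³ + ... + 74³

Use ∑_{k=1}^{n} k³ = [n(n+1)/2]², then subtract the first 2 terms.
∑_{k=1}^{74} k³ = [74×75/2]² = 2775² = 7700625
∑_{k=1}^{2} k³ = [2×3/2]² = 3² = 9
∑_{k=3}^{74} k³ = 7700625 - 9 = 7700616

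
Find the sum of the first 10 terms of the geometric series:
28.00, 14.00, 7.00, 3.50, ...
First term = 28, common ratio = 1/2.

Sₙ = a(1 - rⁿ) / (1 - r)
S_10 = 28(1 - (1/2)^10) / (1 - (1/2))
S_10 = 28(1 - (1/1024)) / (1/2)
S_10 = 7161/128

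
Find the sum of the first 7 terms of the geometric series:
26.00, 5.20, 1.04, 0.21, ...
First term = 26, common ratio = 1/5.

Sₙ = a(1 - rⁿ) / (1 - r)
S_7 = 26(1 - (1/5)^7) / (1 - (1/5))
S_7 = 26(1 - (1/78125)) / (4/5)
S_7 = 507806/15625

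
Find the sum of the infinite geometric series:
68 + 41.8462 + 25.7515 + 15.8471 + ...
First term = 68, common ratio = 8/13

For |r| < 1, S = a / (1 - r)
S = 68 / (1 - (8/13))
S = 68 / (5/13)
S = 884/5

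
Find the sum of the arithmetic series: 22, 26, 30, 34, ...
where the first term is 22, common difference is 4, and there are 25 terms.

Sₙ = n/2 × (first + last)
Last term = a + (n-1)d = 22 + (25-1)×4 = 118
S_25 = 25/2 × (22 + 118)
S_25 = 25/2 × 140 = 1750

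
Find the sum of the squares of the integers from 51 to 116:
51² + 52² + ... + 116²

Use ∑_{k=1}^{n} k² = n(n+1)(2n+1)/6, then subtract the first 50 terms.
∑_{k=1}^{116} k² = 116×117×233/6 = 527046
∑_{k=1}^{50} k² = 50×51×101/6 = 42925
∑_{k=51}^{116} k² = 527046 - 42925 = 484121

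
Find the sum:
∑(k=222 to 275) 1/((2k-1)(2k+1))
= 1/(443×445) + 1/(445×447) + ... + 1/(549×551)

Partial fractions: 1/((2k-1)(2k+1)) = (1/2)[1/(2k-1) - 1/(2k+1)]
The series telescopes:
= (1/2)[1/443 - 1/551]
= 54/244093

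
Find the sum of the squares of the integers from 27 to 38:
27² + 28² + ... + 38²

Use ∑_{k=1}^{n} k² = n(n+1)(2n+1)/6, then subtract the first 26 terms.
∑_{k=1}^{38} k² = 38×39×77/6 = 19019
∑_{k=1}^{26} k² = 26×27×53/6 = 6201
∑_{k=27}^{38} k² = 19019 - 6201 = 12818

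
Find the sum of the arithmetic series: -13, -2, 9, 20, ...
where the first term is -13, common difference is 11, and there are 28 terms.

Sₙ = n/2 × (first + last)
Last term = a + (n-1)d = -13 + (28-1)×11 = 284
S_28 = 28/2 × (-13 + 284)
S_28 = 28/2 × 271 = 3794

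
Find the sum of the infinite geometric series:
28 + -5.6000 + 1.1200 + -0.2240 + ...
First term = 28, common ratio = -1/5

For |r| < 1, S = a / (1 - r)
S = 28 / (1 - (-1/5))
S = 28 / (6/5)
S = 70/3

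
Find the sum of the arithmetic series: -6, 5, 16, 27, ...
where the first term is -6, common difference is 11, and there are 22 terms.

Sₙ = n/2 × (first + last)
Last term = a + (n-1)d = -6 + (22-1)×11 = 225
S_22 = 22/2 × (-6 + 225)
S_22 = 22/2 × 219 = 2409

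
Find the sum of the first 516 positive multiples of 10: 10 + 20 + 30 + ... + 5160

Factor out 10: = 10(1 + 2 + ... + 516) = 10 × n(n+1)/2
= 10 × 516×517/2
= 10 × 133386
= 1333860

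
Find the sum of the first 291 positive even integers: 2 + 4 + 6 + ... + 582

Sum of first n even numbers = n(n+1)
= 291×292
= 84972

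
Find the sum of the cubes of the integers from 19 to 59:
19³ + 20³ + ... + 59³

Use ∑_{k=1}^{n} k³ = [n(n+1)/2]², then subtract the first 18 terms.
∑_{k=1}^{59} k³ = [59×60/2]² = 1770² = 3132900
∑_{k=1}^{18} k³ = [18×19/2]² = 171² = 29241
∑_{k=19}^{59} k³ = 3132900 - 29241 = 3103659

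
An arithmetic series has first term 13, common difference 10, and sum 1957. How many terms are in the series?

Using S = n/2 × [2a + (n-1)d]
1957 = n/2 × [2(13) + (n-1)(10)]
1957 = n/2 × [26 + 10n - 10]
3914 = n × [16 + 10n]
10n² + (16)n - 3914 = 0
Discriminant: Δ = (16)² - 4(10)(-3914) = 256 + 156560 = 156816
√Δ = 396
n = [-(16) + √Δ] / (2·10) = (-16 + 396) / 20 = 380 / 20 = 19
(The negative root is discarded since n must be a positive integer.)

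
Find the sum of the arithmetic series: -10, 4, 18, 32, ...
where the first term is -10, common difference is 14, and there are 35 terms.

Sₙ = n/2 × (first + last)
Last term = a + (n-1)d = -10 + (35-1)×14 = 466
S_35 = 35/2 × (-10 + 466)
S_35 = 35/2 × 456 = 7980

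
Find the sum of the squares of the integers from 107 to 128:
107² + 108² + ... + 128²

Use ∑_{k=1}^{n} k² = n(n+1)(2n+1)/6, then subtract the first 106 terms.
∑_{k=1}^{128} k² = 128×129×257/6 = 707264
∑_{k=1}^{106} k² = 106×107×213/6 = 402641
∑_{k=107}^{128} k² = 707264 - 402641 = 304623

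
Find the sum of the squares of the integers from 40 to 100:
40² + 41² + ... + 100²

Use ∑_{k=1}^{n} k² = n(n+1)(2n+1)/6, then subtract the first 39 terms.
∑_{k=1}^{100} k² = 100×101×201/6 = 338350
∑_{k=1}^{39} k² = 39×40×79/6 = 20540
∑_{k=40}^{100} k² = 338350 - 20540 = 317810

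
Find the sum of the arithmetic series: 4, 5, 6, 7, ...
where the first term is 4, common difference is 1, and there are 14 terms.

Sₙ = n/2 × (first + last)
Last term = a + (n-1)d = 4 + (14-1)×1 = 17
S_14 = 14/2 × (4 + 17)
S_14 = 14/2 × 21 = 147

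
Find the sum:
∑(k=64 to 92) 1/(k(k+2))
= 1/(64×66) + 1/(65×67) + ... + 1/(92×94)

Partial fractions: 1/(k(k+2)) = (1/2)[1/k - 1/(k+2)]
Telescoping leaves the first two and last two terms:
= (1/2)[1/64 + 1/65 - 1/93 - 1/94]
= 174899/36366720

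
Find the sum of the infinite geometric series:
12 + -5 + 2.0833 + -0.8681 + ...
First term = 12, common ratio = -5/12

For |r| < 1, S = a / (1 - r)
S = 12 / (1 - (-5/12))
S = 12 / (17/12)
S = 144/17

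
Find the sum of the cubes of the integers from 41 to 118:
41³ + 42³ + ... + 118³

Use ∑_{k=1}^{n} k³ = [n(n+1)/2]², then subtract the first 40 terms.
∑_{k=1}^{118} k³ = [118×119/2]² = 7021² = 49294441
∑_{k=1}^{40} k³ = [40×41/2]² = 820² = 672400
∑_{k=41}^{118} k³ = 49294441 - 672400 = 48622041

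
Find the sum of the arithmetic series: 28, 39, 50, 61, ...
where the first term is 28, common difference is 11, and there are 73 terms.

Sₙ = n/2 × (first + last)
Last term = a + (n-1)d = 28 + (73-1)×11 = 820
S_73 = 73/2 × (28 + 820)
S_73 = 73/2 × 848 = 30952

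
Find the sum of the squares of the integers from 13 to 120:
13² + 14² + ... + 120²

Use ∑_{k=1}^{n} k² = n(n+1)(2n+1)/6, then subtract the first 12 terms.
∑_{k=1}^{120} k² = 120×121×241/6 = 583220
∑_{k=1}^{12} k² = 12×13×25/6 = 650
∑_{k=13}^{120} k² = 583220 - 650 = 582570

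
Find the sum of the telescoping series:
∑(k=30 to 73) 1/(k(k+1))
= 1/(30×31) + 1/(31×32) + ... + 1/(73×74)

Partial fractions: 1/(k(k+1)) = 1/k - 1/(k+1)
The series telescopes:
= (1/30 - 1/31) + (1/31 - 1/32) + ... + (1/73 - 1/74)
= 1/30 - 1/74
= 11/555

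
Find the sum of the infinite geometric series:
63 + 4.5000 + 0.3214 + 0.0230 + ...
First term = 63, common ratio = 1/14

For |r| < 1, S = a / (1 - r)
S = 63 / (1 - (1/14))
S = 63 / (13/14)
S = 882/13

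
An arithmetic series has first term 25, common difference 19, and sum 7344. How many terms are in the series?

Using S = n/2 × [2a + (n-1)d]
7344 = n/2 × [2(25) + (n-1)(19)]
7344 = n/2 × [50 + 19n - 19]
14688 = n × [31 + 19n]
19n² + (31)n - 14688 = 0
Discriminant: Δ = (31)² - 4(19)(-14688) = 961 + 1116288 = 1117249
√Δ = 1057
n = [-(31) + √Δ] / (2·19) = (-31 + 1057) / 38 = 1026 / 38 = 27
(The negative root is discarded since n must be a positive integer.)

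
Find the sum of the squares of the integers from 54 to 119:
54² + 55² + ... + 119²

Use ∑_{k=1}^{n} k² = n(n+1)(2n+1)/6, then subtract the first 53 terms.
∑_{k=1}^{119} k² = 119×120×239/6 = 568820
∑_{k=1}^{53} k² = 53×54×107/6 = 51039
∑_{k=54}^{119} k² = 568820 - 51039 = 517781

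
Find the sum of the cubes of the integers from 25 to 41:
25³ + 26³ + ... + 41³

Use ∑_{k=1}^{n} k³ = [n(n+1)/2]², then subtract the first 24 terms.
∑_{k=1}^{41} k³ = [41×42/2]² = 861² = 741321
∑_{k=1}^{24} k³ = [24×25/2]² = 300² = 90000
∑_{k=25}^{41} k³ = 741321 - 90000 = 651321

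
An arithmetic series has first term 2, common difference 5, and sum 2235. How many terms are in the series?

Using S = n/2 × [2a + (n-1)d]
2235 = n/2 × [2(2) + (n-1)(5)]
2235 = n/2 × [4 + 5n - 5]
4470 = n × [-1 + 5n]
5n² + (-1)n - 4470 = 0
Discriminant: Δ = (-1)² - 4(5)(-4470) = 1 + 89400 = 89401
√Δ = 299
n = [-(-1) + √Δ] / (2·5) = (1 + 299) / 10 = 300 / 10 = 30
(The negative root is discarded since n must be a positive integer.)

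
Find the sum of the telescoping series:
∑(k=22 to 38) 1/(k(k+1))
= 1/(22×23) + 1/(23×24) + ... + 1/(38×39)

Partial fractions: 1/(k(k+1)) = 1/k - 1/(k+1)
The series telescopes:
= (1/22 - 1/23) + (1/23 - 1/24) + ... + (1/38 - 1/39)
= 1/22 - 1/39
= 17/858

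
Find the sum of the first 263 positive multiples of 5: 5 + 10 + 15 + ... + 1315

Factor out 5: = 5(1 + 2 + ... + 263) = 5 × n(n+1)/2
= 5 × 263×264/2
= 5 × 34716
= 173580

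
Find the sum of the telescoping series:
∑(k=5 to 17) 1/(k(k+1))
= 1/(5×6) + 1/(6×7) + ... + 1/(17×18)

Partial fractions: 1/(k(k+1)) = 1/k - 1/(k+1)
The series telescopes:
= (1/5 - 1/6) + (1/6 - 1/7) + ... + (1/17 - 1/18)
= 1/5 - 1/18
= 13/90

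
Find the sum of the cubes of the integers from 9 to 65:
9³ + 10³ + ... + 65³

Use ∑_{k=1}^{n} k³ = [n(n+1)/2]², then subtract the first 8 terms.
∑_{k=1}^{65} k³ = [65×66/2]² = 2145² = 4601025
∑_{k=1}^{8} k³ = [8×9/2]² = 36² = 1296
∑_{k=9}^{65} k³ = 4601025 - 1296 = 4599729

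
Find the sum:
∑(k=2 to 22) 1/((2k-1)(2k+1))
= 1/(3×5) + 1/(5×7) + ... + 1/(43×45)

Partial fractions: 1/((2k-1)(2k+1)) = (1/2)[1/(2k-1) - 1/(2k+1)]
The series telescopes:
= (1/2)[1/3 - 1/45]
= 7/45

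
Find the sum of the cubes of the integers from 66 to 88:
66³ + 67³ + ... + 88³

Use ∑_{k=1}^{n} k³ = [n(n+1)/2]², then subtract the first 65 terms.
∑_{k=1}^{88} k³ = [88×89/2]² = 3916² = 15335056
∑_{k=1}^{65} k³ = [65×66/2]² = 2145² = 4601025
∑_{k=66}^{88} k³ = 15335056 - 4601025 = 10734031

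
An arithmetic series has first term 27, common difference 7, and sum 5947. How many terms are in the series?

Using S = n/2 × [2a + (n-1)d]
5947 = n/2 × [2(27) + (n-1)(7)]
5947 = n/2 × [54 + 7n - 7]
11894 = n × [47 + 7n]
7n² + (47)n - 11894 = 0
Discriminant: Δ = (47)² - 4(7)(-11894) = 2209 + 333032 = 335241
√Δ = 579
n = [-(47) + √Δ] / (2·7) = (-47 + 579) / 14 = 532 / 14 = 38
(The negative root is discarded since n must be a positive integer.)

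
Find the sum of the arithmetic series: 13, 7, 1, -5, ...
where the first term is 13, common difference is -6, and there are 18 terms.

Sₙ = n/2 × (first + last)
Last term = a + (n-1)d = 13 + (18-1)×(-6) = -89
S_18 = 18/2 × (13 + (-89))
S_18 = 18/2 × (-76) = -684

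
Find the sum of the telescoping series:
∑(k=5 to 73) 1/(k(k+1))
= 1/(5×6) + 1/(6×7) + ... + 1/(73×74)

Partial fractions: 1/(k(k+1)) = 1/k - 1/(k+1)
The series telescopes:
= (1/5 - 1/6) + (1/6 - 1/7) + ... + (1/73 - 1/74)
= 1/5 - 1/74
= 69/370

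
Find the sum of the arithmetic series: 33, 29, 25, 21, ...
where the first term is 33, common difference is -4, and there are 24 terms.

Sₙ = n/2 × (first + last)
Last term = a + (n-1)d = 33 + (24-1)×(-4) = -59
S_24 = 24/2 × (33 + (-59))
S_24 = 24/2 × (-26) = -312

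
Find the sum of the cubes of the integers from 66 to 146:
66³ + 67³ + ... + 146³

Use ∑_{k=1}^{n} k³ = [n(n+1)/2]², then subtract the first 65 terms.
∑_{k=1}^{146} k³ = [146×147/2]² = 10731² = 115154361
∑_{k=1}^{65} k³ = [65×66/2]² = 2145² = 4601025
∑_{k=66}^{146} k³ = 115154361 - 4601025 = 110553336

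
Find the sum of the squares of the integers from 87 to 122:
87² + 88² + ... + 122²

Use ∑_{k=1}^{n} k² = n(n+1)(2n+1)/6, then subtract the first 86 terms.
∑_{k=1}^{122} k² = 122×123×245/6 = 612745
∑_{k=1}^{86} k² = 86×87×173/6 = 215731
∑_{k=87}^{122} k² = 612745 - 215731 = 397014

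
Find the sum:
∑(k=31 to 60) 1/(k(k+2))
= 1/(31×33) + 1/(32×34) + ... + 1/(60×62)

Partial fractions: 1/(k(k+2)) = (1/2)[1/k - 1/(k+2)]
Telescoping leaves the first two and last two terms:
= (1/2)[1/31 + 1/32 - 1/61 - 1/62]
= 1875/121024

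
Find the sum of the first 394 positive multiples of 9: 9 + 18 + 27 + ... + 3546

Factor out 9: = 9(1 + 2 + ... + 394) = 9 × n(n+1)/2
= 9 × 394×395/2
= 9 × 77815
= 700335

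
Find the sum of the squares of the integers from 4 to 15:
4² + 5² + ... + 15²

Use ∑_{k=1}^{n} k² = n(n+1)(2n+1)/6, then subtract the first 3 terms.
∑_{k=1}^{15} k² = 15×16×31/6 = 1240
∑_{k=1}^{3} k² = 3×4×7/6 = 14
∑_{k=4}^{15} k² = 1240 - 14 = 1226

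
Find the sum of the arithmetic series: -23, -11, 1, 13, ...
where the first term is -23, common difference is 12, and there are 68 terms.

Sₙ = n/2 × (first + last)
Last term = a + (n-1)d = -23 + (68-1)×12 = 781
S_68 = 68/2 × (-23 + 781)
S_68 = 68/2 × 758 = 25772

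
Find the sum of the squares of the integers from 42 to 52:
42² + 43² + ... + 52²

Use ∑_{k=1}^{n} k² = n(n+1)(2n+1)/6, then subtract the first 41 terms.
∑_{k=1}^{52} k² = 52×53×105/6 = 48230
∑_{k=1}^{41} k² = 41×42×83/6 = 23821
∑_{k=42}^{52} k² = 48230 - 23821 = 24409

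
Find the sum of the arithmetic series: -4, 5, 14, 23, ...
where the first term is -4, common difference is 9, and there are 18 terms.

Sₙ = n/2 × (first + last)
Last term = a + (n-1)d = -4 + (18-1)×9 = 149
S_18 = 18/2 × (-4 + 149)
S_18 = 18/2 × 145 = 1305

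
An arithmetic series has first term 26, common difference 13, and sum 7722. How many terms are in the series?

Using S = n/2 × [2a + (n-1)d]
7722 = n/2 × [2(26) + (n-1)(13)]
7722 = n/2 × [52 + 13n - 13]
15444 = n × [39 + 13n]
13n² + (39)n - 15444 = 0
Discriminant: Δ = (39)² - 4(13)(-15444) = 1521 + 803088 = 804609
√Δ = 897
n = [-(39) + √Δ] / (2·13) = (-39 + 897) / 26 = 858 / 26 = 33
(The negative root is discarded since n must be a positive integer.)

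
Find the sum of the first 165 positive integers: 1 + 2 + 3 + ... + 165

Formula: ∑k = n(n+1)/2
= 165×166/2
= 27390/2
= 13695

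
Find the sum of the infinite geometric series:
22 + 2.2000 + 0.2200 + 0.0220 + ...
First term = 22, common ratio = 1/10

For |r| < 1, S = a / (1 - r)
S = 22 / (1 - (1/10))
S = 22 / (9/10)
S = 220/9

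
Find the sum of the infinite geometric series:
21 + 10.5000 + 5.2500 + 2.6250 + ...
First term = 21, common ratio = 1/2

For |r| < 1, S = a / (1 - r)
S = 21 / (1 - (1/2))
S = 21 / (1/2)
S = 42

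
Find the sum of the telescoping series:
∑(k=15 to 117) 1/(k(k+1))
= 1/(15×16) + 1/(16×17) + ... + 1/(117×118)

Partial fractions: 1/(k(k+1)) = 1/k - 1/(k+1)
The series telescopes:
= (1/15 - 1/16) + (1/16 - 1/17) + ... + (1/117 - 1/118)
= 1/15 - 1/118
= 103/1770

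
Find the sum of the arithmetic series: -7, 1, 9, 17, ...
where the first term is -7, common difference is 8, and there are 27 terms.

Sₙ = n/2 × (first + last)
Last term = a + (n-1)d = -7 + (27-1)×8 = 201
S_27 = 27/2 × (-7 + 201)
S_27 = 27/2 × 194 = 2619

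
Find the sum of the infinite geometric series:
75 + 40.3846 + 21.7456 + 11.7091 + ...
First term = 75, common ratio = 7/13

For |r| < 1, S = a / (1 - r)
S = 75 / (1 - (7/13))
S = 75 / (6/13)
S = 325/2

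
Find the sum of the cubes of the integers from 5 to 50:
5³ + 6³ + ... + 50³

Use ∑_{k=1}^{n} k³ = [n(n+1)/2]², then subtract the first 4 terms.
∑_{k=1}^{50} k³ = [50×51/2]² = 1275² = 1625625
∑_{k=1}^{4} k³ = [4×5/2]² = 10² = 100
∑_{k=5}^{50} k³ = 1625625 - 100 = 1625525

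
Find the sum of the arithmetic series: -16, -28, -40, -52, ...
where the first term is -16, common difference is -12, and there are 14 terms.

Sₙ = n/2 × (first + last)
Last term = a + (n-1)d = -16 + (14-1)×(-12) = -172
S_14 = 14/2 × (-16 + (-172))
S_14 = 14/2 × (-188) = -1316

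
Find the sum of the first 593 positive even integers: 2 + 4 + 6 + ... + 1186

Sum of first n even numbers = n(n+1)
= 593×594
= 352242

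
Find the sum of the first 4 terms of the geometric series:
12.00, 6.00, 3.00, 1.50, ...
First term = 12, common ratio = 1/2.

Sₙ = a(1 - rⁿ) / (1 - r)
S_4 = 12(1 - (1/2)^4) / (1 - (1/2))
S_4 = 12(1 - (1/16)) / (1/2)
S_4 = 45/2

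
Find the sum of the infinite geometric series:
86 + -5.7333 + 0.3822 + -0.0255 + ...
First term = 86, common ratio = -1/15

For |r| < 1, S = a / (1 - r)
S = 86 / (1 - (-1/15))
S = 86 / (16/15)
S = 645/8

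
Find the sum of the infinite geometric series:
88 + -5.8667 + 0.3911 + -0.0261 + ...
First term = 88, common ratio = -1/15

For |r| < 1, S = a / (1 - r)
S = 88 / (1 - (-1/15))
S = 88 / (16/15)
S = 165/2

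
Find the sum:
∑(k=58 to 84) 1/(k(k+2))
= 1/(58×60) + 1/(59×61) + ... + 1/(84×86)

Partial fractions: 1/(k(k+2)) = (1/2)[1/k - 1/(k+2)]
Telescoping leaves the first two and last two terms:
= (1/2)[1/58 + 1/59 - 1/85 - 1/86]
= 67527/12507410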